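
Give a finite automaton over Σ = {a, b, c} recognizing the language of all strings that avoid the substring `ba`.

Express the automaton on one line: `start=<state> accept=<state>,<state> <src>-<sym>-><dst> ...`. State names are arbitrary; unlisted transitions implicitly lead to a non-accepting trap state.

start=q0 accept=q0,q1 q0-a->q0 q0-b->q1 q0-c->q0 q1-a->q2 q1-b->q1 q1-c->q0 q2-a->q2 q2-b->q2 q2-c->q2

Track partial matches of the forbidden pattern `ba`. State q2 is a dead state reached once `ba` has occurred; every other state accepts. q0 means no part of `ba` is currently matched.
A 3-state machine:
        a   b   c  
>* q0   q0  q1  q0 
 * q1   q2  q1  q0 
   q2   q2  q2  q2 
(> = start, * = accepting)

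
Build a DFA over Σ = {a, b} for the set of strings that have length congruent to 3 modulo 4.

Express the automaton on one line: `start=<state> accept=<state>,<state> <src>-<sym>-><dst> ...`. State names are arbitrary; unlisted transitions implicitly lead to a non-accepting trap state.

start=S0 accept=S3 S0-a->S1 S0-b->S1 S1-a->S2 S1-b->S2 S2-a->S3 S2-b->S3 S3-a->S0 S3-b->S0

Only the length mod 4 matters, so use a 4-cycle: from any state, every input symbol moves to the next state, wrapping S3 back to S0. Mark S3 accepting.
With 4 states:
        a   b  
>  S0   S1  S1 
   S1   S2  S2 
   S2   S3  S3 
 * S3   S0  S0 
(> = start, * = accepting)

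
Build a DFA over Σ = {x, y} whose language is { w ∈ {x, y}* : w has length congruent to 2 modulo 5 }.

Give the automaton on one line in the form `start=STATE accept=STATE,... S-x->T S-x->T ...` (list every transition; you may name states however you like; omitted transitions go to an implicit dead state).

start=A accept=C A-x->B A-y->B B-x->C B-y->C C-x->D C-y->D D-x->E D-y->E E-x->A E-y->A

Only the length mod 5 matters, so use a 5-cycle: from any state, every input symbol moves to the next state, wrapping E back to A. Mark C accepting.
       x  y 
>  A   B  B 
   B   C  C 
 * C   D  D 
   D   E  E 
   E   A  A 
(> = start, * = accepting)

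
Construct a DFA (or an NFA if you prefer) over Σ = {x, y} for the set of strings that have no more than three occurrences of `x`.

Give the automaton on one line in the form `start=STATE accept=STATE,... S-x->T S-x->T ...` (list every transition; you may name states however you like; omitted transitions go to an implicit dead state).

start=q0 accept=q0,q1,q2,q3 q0-x->q1 q0-y->q0 q1-x->q2 q1-y->q1 q2-x->q3 q2-y->q2 q3-x->q4 q3-y->q3 q4-x->q4 q4-y->q4

Count `x`s, saturating at 4: states q0 through q3 mean 0 through 3 `x`s seen; q4 means more than 3. Each `x` increments (capped at q4); other symbols loop. Accept from {q0, q1, q2, q3}.
5 states suffice.
        x   y  
>* q0   q1  q0 
 * q1   q2  q1 
 * q2   q3  q2 
 * q3   q4  q3 
   q4   q4  q4 
(> = start, * = accepting)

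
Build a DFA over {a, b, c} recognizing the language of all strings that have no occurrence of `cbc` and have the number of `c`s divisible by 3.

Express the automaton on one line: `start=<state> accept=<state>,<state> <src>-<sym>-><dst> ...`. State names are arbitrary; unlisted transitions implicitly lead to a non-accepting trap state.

Build one automaton per condition and run them in lockstep. The first has 4 states tracking partial matches of the forbidden pattern `cbc`; the second has 3 states tracking the count of `c`s modulo 3. A product state is a pair (one from each), accepting exactly when both do. Minimizing collapses redundant product states.
A 10-state machine:
        a   b   c  
>* q0   q0  q0  q1 
   q1   q2  q3  q4 
   q2   q2  q2  q4 
   q3   q2  q2  q5 
   q4   q6  q7  q8 
   q5   q5  q5  q5 
   q6   q6  q6  q8 
   q7   q6  q6  q5 
 * q8   q0  q9  q1 
 * q9   q0  q0  q5 
(> = start, * = accepting)

start=q0 accept=q0,q8,q9 q0-a->q0 q0-b->q0 q0-c->q1 q1-a->q2 q1-b->q3 q1-c->q4 q2-a->q2 q2-b->q2 q2-c->q4 q3-a->q2 q3-b->q2 q3-c->q5 q4-a->q6 q4-b->q7 q4-c->q8 q5-a->q5 q5-b->q5 q5-c->q5 q6-a->q6 q6-b->q6 q6-c->q8 q7-a->q6 q7-b->q6 q7-c->q5 q8-a->q0 q8-b->q9 q8-c->q1 q9-a->q0 q9-b->q0 q9-c->q5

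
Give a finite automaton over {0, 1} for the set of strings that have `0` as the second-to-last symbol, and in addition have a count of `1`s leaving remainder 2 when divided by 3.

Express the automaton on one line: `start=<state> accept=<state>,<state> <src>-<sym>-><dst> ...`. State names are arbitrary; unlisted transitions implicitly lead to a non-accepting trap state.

start=q0 accept=q8,q11 q0-0->q1 q0-1->q2 q1-0->q3 q1-1->q4 q2-0->q5 q2-1->q6 q3-0->q3 q3-1->q4 q4-0->q5 q4-1->q6 q5-0->q7 q5-1->q8 q6-0->q9 q6-1->q10 q7-0->q7 q7-1->q8 q8-0->q9 q8-1->q10 q9-0->q11 q9-1->q12 q10-0->q13 q10-1->q14 q11-0->q11 q11-1->q12 q12-0->q13 q12-1->q14 q13-0->q3 q13-1->q4 q14-0->q5 q14-1->q6

Build one automaton per condition and run them in lockstep. The first has 7 states tracking the last 2 symbols read; the second has 3 states tracking the count of `1`s modulo 3. A product state is a pair (one from each), accepting exactly when both do.
15 states suffice.
          0    1  
>  q0     q1   q2 
   q1     q3   q4 
   q2     q5   q6 
   q3     q3   q4 
   q4     q5   q6 
   q5     q7   q8 
   q6     q9  q10 
   q7     q7   q8 
 * q8     q9  q10 
   q9    q11  q12 
   q10   q13  q14 
 * q11   q11  q12 
   q12   q13  q14 
   q13    q3   q4 
   q14    q5   q6 
(> = start, * = accepting)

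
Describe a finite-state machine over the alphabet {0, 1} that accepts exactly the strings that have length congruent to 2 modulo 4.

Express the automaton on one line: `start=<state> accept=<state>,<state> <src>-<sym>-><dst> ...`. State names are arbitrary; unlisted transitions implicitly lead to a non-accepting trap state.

start=S0 accept=S2 S0-0->S1 S0-1->S1 S1-0->S2 S1-1->S2 S2-0->S3 S2-1->S3 S3-0->S0 S3-1->S0

Count input length modulo 4: every symbol advances one step around the cycle S0 → S1 → S2 → S3 → S0. Accept at S2.
With 4 states:
        0   1  
>  S0   S1  S1 
   S1   S2  S2 
 * S2   S3  S3 
   S3   S0  S0 
(> = start, * = accepting)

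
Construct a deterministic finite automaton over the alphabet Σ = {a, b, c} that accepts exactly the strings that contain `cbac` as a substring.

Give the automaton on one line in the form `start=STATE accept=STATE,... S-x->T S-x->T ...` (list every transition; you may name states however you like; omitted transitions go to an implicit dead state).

start=q0 accept=q4 q0-a->q0 q0-b->q0 q0-c->q1 q1-a->q0 q1-b->q2 q1-c->q1 q2-a->q3 q2-b->q0 q2-c->q1 q3-a->q0 q3-b->q0 q3-c->q4 q4-a->q4 q4-b->q4 q4-c->q4

States q0..q3 record the length of the longest prefix of `cbac` that matches the current input suffix. Reaching q4 means `cbac` has been seen, and we stay there forever. Accept from q4.
A 5-state machine:
        a   b   c  
>  q0   q0  q0  q1 
   q1   q0  q2  q1 
   q2   q3  q0  q1 
   q3   q0  q0  q4 
 * q4   q4  q4  q4 
(> = start, * = accepting)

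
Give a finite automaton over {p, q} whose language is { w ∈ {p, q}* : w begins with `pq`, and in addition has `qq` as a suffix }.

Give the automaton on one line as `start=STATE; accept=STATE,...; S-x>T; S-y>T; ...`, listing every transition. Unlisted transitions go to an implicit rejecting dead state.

start=s0; accept=s7; s0-p>s1; s0-q>s2; s1-p>s3; s1-q>s4; s2-p>s3; s2-q>s5; s3-p>s3; s3-q>s2; s4-p>s6; s4-q>s7; s5-p>s3; s5-q>s5; s6-p>s6; s6-q>s4; s7-p>s6; s7-q>s7

Run two small machines in parallel and take their product. The first has 4 states tracking whether the input so far still matches the prefix `pq`; the second has 3 states tracking how much of the suffix `qq` has currently been matched. A product state is a pair (one from each), accepting exactly when both do.
An 8-state machine:
        p   q  
>  s0   s1  s2 
   s1   s3  s4 
   s2   s3  s5 
   s3   s3  s2 
   s4   s6  s7 
   s5   s3  s5 
   s6   s6  s4 
 * s7   s6  s7 
(> = start, * = accepting)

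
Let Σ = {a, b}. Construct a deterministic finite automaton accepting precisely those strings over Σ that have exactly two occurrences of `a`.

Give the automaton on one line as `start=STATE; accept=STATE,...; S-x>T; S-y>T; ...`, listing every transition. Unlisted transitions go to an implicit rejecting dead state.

Only the number of `a`s matters, and only up to 3. Make a chain S0 → S1 → S2 → S3 advanced by each `a` (with S3 absorbing); every other symbol self-loops. The accepting set is {S2}.
A 4-state machine:
        a   b  
>  S0   S1  S0 
   S1   S2  S1 
 * S2   S3  S2 
   S3   S3  S3 
(> = start, * = accepting)

start=S0; accept=S2; S0-a>S1; S0-b>S0; S1-a>S2; S1-b>S1; S2-a>S3; S2-b>S2; S3-a>S3; S3-b>S3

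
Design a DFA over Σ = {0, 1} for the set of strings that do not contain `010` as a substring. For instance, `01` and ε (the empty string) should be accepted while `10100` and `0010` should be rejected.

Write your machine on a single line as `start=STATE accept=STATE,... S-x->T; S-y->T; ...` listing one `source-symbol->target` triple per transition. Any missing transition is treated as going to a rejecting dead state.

Track partial matches of the forbidden pattern `010`. State D is a dead state reached once `010` has occurred; every other state accepts. A means no part of `010` is currently matched.
4 states suffice.
       0  1 
>* A   B  A 
 * B   B  C 
 * C   D  A 
   D   D  D 
(> = start, * = accepting)

start=A; accept=A,B,C; A-0->B; A-1->A; B-0->B; B-1->C; C-0->D; C-1->A; D-0->D; D-1->D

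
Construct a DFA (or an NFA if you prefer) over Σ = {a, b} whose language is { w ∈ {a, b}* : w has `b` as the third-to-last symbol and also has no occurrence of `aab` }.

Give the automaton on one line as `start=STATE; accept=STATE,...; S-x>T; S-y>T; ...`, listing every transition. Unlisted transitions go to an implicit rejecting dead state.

Run two small machines in parallel and take their product. One (15 states) tracks the last 3 symbols read; the other (4 states) tracks partial matches of the forbidden pattern `aab`. Each combined state is a pair, one component from each; accept when both components accept.
          a    b  
>  q0     q1   q2 
   q1     q3   q4 
   q2     q5   q6 
   q3     q7   q8 
   q4     q9  q10 
   q5    q11  q12 
   q6    q13  q14 
   q7     q7   q8 
   q8    q15  q16 
   q9    q11  q12 
   q10   q13  q14 
 * q11    q7   q8 
 * q12    q9  q10 
 * q13   q11  q12 
 * q14   q13  q14 
   q15   q17  q18 
   q16   q19  q20 
   q17   q21   q8 
   q18   q15  q16 
   q19   q17  q18 
   q20   q19  q20 
   q21   q21   q8 
(> = start, * = accepting)

start=q0; accept=q11,q12,q13,q14; q0-a>q1; q0-b>q2; q1-a>q3; q1-b>q4; q2-a>q5; q2-b>q6; q3-a>q7; q3-b>q8; q4-a>q9; q4-b>q10; q5-a>q11; q5-b>q12; q6-a>q13; q6-b>q14; q7-a>q7; q7-b>q8; q8-a>q15; q8-b>q16; q9-a>q11; q9-b>q12; q10-a>q13; q10-b>q14; q11-a>q7; q11-b>q8; q12-a>q9; q12-b>q10; q13-a>q11; q13-b>q12; q14-a>q13; q14-b>q14; q15-a>q17; q15-b>q18; q16-a>q19; q16-b>q20; q17-a>q21; q17-b>q8; q18-a>q15; q18-b>q16; q19-a>q17; q19-b>q18; q20-a>q19; q20-b>q20; q21-a>q21; q21-b>q8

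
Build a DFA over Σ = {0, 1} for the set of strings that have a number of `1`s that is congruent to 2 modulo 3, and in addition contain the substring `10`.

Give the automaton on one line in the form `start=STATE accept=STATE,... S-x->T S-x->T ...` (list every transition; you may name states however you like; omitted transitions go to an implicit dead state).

start=q0 accept=q4 q0-0->q0 q0-1->q1 q1-0->q2 q1-1->q3 q2-0->q2 q2-1->q4 q3-0->q4 q3-1->q5 q4-0->q4 q4-1->q6 q5-0->q6 q5-1->q1 q6-0->q6 q6-1->q2

Handle the two conditions separately and then intersect. The first has 3 states tracking the count of `1`s modulo 3; the second has 3 states tracking whether and how much of `10` has been seen. A product state is a pair (one from each), accepting exactly when both do.
7 states suffice.
        0   1  
>  q0   q0  q1 
   q1   q2  q3 
   q2   q2  q4 
   q3   q4  q5 
 * q4   q4  q6 
   q5   q6  q1 
   q6   q6  q2 
(> = start, * = accepting)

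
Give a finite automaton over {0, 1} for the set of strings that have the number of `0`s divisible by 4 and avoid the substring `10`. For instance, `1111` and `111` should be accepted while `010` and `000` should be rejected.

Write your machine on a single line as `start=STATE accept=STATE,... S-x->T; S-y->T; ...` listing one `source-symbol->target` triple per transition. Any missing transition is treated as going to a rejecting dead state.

Handle the two conditions separately and then intersect. The first has 4 states tracking the count of `0`s modulo 4; the second has 3 states tracking partial matches of the forbidden pattern `10`. A product state is a pair (one from each), accepting exactly when both do.
          0    1  
>* S0     S1   S2 
   S1     S3   S4 
 * S2     S5   S2 
   S3     S6   S7 
   S4     S8   S4 
   S5     S8   S5 
   S6     S0   S9 
   S7    S10   S7 
   S8    S10   S8 
   S9    S11   S9 
   S10   S11  S10 
   S11    S5  S11 
(> = start, * = accepting)

start=S0; accept=S0,S2; S0-0->S1; S0-1->S2; S1-0->S3; S1-1->S4; S2-0->S5; S2-1->S2; S3-0->S6; S3-1->S7; S4-0->S8; S4-1->S4; S5-0->S8; S5-1->S5; S6-0->S0; S6-1->S9; S7-0->S10; S7-1->S7; S8-0->S10; S8-1->S8; S9-0->S11; S9-1->S9; S10-0->S11; S10-1->S10; S11-0->S5; S11-1->S11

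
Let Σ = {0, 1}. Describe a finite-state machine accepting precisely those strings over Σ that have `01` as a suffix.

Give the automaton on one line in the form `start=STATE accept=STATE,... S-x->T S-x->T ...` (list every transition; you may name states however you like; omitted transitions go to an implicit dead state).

start=q0 accept=q2 q0-0->q1 q0-1->q0 q1-0->q1 q1-1->q2 q2-0->q1 q2-1->q0

Remember how much of `01` the current input suffix matches. State q0 means no match yet; q1 means the last symbol is `0`; q2 means the last 2 symbols are `01`. Only q2 accepts. On a mismatch, fall back to the longest proper suffix that is still a prefix of `01`.
3 states suffice.
        0   1  
>  q0   q1  q0 
   q1   q1  q2 
 * q2   q1  q0 
(> = start, * = accepting)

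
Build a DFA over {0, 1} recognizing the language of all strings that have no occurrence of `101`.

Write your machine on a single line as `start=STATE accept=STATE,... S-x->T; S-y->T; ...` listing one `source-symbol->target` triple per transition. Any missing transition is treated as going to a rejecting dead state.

start=A; accept=A,B,C; A-0->A; A-1->B; B-0->C; B-1->B; C-0->A; C-1->D; D-0->D; D-1->D

This is the complement of 'contains `101`'. Use the same substring-matching states — A through D holding how much of `101` has just been matched — but flip the accepting set: everything except the trap D accepts.
A 4-state machine:
       0  1 
>* A   A  B 
 * B   C  B 
 * C   A  D 
   D   D  D 
(> = start, * = accepting)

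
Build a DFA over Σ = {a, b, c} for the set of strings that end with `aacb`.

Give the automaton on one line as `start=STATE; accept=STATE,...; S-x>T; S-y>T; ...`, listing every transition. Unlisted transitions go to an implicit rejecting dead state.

start=S0; accept=S4; S0-a>S1; S0-b>S0; S0-c>S0; S1-a>S2; S1-b>S0; S1-c>S0; S2-a>S2; S2-b>S0; S2-c>S3; S3-a>S1; S3-b>S4; S3-c>S0; S4-a>S1; S4-b>S0; S4-c>S0

Let each state record the length of the longest suffix of the input read so far that is also a prefix of `aacb`. S1 means the last symbol is `a`; S2 means the last 2 symbols are `aa`; S3 means the last 3 symbols are `aac`; S4 means the last 4 symbols are `aacb`. Accept only at S4, where the string currently ends in `aacb`.
With 5 states:
        a   b   c  
>  S0   S1  S0  S0 
   S1   S2  S0  S0 
   S2   S2  S0  S3 
   S3   S1  S4  S0 
 * S4   S1  S0  S0 
(> = start, * = accepting)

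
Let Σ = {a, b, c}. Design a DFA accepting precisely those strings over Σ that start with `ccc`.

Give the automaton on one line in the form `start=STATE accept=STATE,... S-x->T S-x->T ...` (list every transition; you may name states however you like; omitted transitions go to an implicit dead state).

Check the first 3 symbols one by one: q0 through q2 record how many have matched `ccc` so far; any wrong symbol goes to the dead state q4. After all 3 match we enter the accepting sink q3.
With 5 states:
        a   b   c  
>  q0   q4  q4  q1 
   q1   q4  q4  q2 
   q2   q4  q4  q3 
 * q3   q3  q3  q3 
   q4   q4  q4  q4 
(> = start, * = accepting)

start=q0 accept=q3 q0-a->q4 q0-b->q4 q0-c->q1 q1-a->q4 q1-b->q4 q1-c->q2 q2-a->q4 q2-b->q4 q2-c->q3 q3-a->q3 q3-b->q3 q3-c->q3 q4-a->q4 q4-b->q4 q4-c->q4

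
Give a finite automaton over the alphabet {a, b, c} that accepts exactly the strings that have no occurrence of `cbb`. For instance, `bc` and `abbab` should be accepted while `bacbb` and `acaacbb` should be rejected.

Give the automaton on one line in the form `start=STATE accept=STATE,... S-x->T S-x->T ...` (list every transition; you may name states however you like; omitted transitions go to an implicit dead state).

This is the complement of 'contains `cbb`'. Use the same substring-matching states — q0 through q3 holding how much of `cbb` has just been matched — but flip the accepting set: everything except the trap q3 accepts.
With 4 states:
        a   b   c  
>* q0   q0  q0  q1 
 * q1   q0  q2  q1 
 * q2   q0  q3  q1 
   q3   q3  q3  q3 
(> = start, * = accepting)

start=q0 accept=q0,q1,q2 q0-a->q0 q0-b->q0 q0-c->q1 q1-a->q0 q1-b->q2 q1-c->q1 q2-a->q0 q2-b->q3 q2-c->q1 q3-a->q3 q3-b->q3 q3-c->q3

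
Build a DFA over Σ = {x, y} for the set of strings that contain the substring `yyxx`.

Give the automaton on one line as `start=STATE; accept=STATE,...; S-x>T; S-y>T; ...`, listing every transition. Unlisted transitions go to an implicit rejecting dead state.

start=q0; accept=q4; q0-x>q0; q0-y>q1; q1-x>q0; q1-y>q2; q2-x>q3; q2-y>q2; q3-x>q4; q3-y>q1; q4-x>q4; q4-y>q4

Track how much of `yyxx` has been matched so far: state q0 is no progress, q4 is the absorbing accept state reached once `yyxx` has occurred. Intermediate states record partial matches; on a mismatch, fall back to the longest reusable overlap.
A 5-state machine:
        x   y  
>  q0   q0  q1 
   q1   q0  q2 
   q2   q3  q2 
   q3   q4  q1 
 * q4   q4  q4 
(> = start, * = accepting)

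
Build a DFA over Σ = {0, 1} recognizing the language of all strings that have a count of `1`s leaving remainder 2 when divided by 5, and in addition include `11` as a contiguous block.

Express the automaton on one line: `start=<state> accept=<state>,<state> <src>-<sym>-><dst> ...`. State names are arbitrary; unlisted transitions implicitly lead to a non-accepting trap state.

Handle the two conditions separately and then intersect. The first has 5 states tracking the count of `1`s modulo 5; the second has 3 states tracking whether and how much of `11` has been seen. A product state is a pair (one from each), accepting exactly when both do.
       0  1 
>  A   A  B 
   B   C  D 
   C   C  E 
 * D   D  F 
   E   G  F 
   F   F  H 
   G   G  I 
   H   H  J 
   I   K  H 
   J   J  L 
   K   K  M 
   L   L  D 
   M   N  J 
   N   N  O 
   O   A  L 
(> = start, * = accepting)

start=A accept=D A-0->A A-1->B B-0->C B-1->D C-0->C C-1->E D-0->D D-1->F E-0->G E-1->F F-0->F F-1->H G-0->G G-1->I H-0->H H-1->J I-0->K I-1->H J-0->J J-1->L K-0->K K-1->M L-0->L L-1->D M-0->N M-1->J N-0->N N-1->O O-0->A O-1->L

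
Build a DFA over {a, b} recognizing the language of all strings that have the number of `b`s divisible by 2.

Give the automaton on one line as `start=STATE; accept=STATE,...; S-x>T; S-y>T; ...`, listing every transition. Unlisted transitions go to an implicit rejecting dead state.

Keep the running count of `b`s modulo 2: each `b` advances along the cycle s0 → s1 → s0 while other symbols loop. Accept at s0.
2 states suffice.
        a   b  
>* s0   s0  s1 
   s1   s1  s0 
(> = start, * = accepting)

start=s0; accept=s0; s0-a>s0; s0-b>s1; s1-a>s1; s1-b>s0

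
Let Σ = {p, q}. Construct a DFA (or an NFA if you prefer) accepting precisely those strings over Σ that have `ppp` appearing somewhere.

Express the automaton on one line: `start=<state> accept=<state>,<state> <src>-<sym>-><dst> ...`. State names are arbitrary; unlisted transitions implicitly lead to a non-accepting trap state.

start=S0 accept=S3 S0-p->S1 S0-q->S0 S1-p->S2 S1-q->S0 S2-p->S3 S2-q->S0 S3-p->S3 S3-q->S3

States S0..S2 record the length of the longest prefix of `ppp` that matches the current input suffix. Reaching S3 means `ppp` has been seen, and we stay there forever. Accept from S3.
4 states suffice.
        p   q  
>  S0   S1  S0 
   S1   S2  S0 
   S2   S3  S0 
 * S3   S3  S3 
(> = start, * = accepting)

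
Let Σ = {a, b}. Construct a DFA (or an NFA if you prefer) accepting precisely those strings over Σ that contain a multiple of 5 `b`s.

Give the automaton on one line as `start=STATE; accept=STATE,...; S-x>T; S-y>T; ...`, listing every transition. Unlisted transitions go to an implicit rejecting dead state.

start=q0; accept=q0; q0-a>q0; q0-b>q1; q1-a>q1; q1-b>q2; q2-a>q2; q2-b>q3; q3-a>q3; q3-b>q4; q4-a>q4; q4-b>q0

Keep the running count of `b`s modulo 5: each `b` advances along the cycle q0 → q1 → q2 → q3 → q4 → q0 while other symbols loop. Accept at q0.
        a   b  
>* q0   q0  q1 
   q1   q1  q2 
   q2   q2  q3 
   q3   q3  q4 
   q4   q4  q0 
(> = start, * = accepting)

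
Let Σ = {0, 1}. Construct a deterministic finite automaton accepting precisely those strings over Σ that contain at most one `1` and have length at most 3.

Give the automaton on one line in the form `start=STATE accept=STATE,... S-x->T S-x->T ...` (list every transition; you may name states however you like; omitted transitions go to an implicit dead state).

Handle the two conditions separately and then intersect. One (3 states) tracks the count of `1`s, saturating at 2; the other (5 states) tracks the input length, saturating at 4. Each combined state is a pair, one component from each; accept when both components accept. Minimizing collapses redundant product states.
7 states suffice.
        0   1  
>* q0   q1  q2 
 * q1   q3  q4 
 * q2   q4  q5 
 * q3   q6  q6 
 * q4   q6  q5 
   q5   q5  q5 
 * q6   q5  q5 
(> = start, * = accepting)

start=q0 accept=q0,q1,q2,q3,q4,q6 q0-0->q1 q0-1->q2 q1-0->q3 q1-1->q4 q2-0->q4 q2-1->q5 q3-0->q6 q3-1->q6 q4-0->q6 q4-1->q5 q5-0->q5 q5-1->q5 q6-0->q5 q6-1->q5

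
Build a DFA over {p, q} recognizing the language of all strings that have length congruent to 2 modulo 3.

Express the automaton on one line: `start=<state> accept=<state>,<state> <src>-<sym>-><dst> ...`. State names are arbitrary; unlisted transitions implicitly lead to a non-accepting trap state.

start=A accept=C A-p->B A-q->B B-p->C B-q->C C-p->A C-q->A

Only the length mod 3 matters, so use a 3-cycle: from any state, every input symbol moves to the next state, wrapping C back to A. Mark C accepting.
A 3-state machine:
       p  q 
>  A   B  B 
   B   C  C 
 * C   A  A 
(> = start, * = accepting)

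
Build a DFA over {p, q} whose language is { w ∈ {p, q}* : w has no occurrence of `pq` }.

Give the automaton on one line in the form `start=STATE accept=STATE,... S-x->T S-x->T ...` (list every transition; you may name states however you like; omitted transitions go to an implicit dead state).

Track partial matches of the forbidden pattern `pq`. State C is a dead state reached once `pq` has occurred; every other state accepts. A means no part of `pq` is currently matched.
With 3 states:
       p  q 
>* A   B  A 
 * B   B  C 
   C   C  C 
(> = start, * = accepting)

start=A accept=A,B A-p->B A-q->A B-p->B B-q->C C-p->C C-q->C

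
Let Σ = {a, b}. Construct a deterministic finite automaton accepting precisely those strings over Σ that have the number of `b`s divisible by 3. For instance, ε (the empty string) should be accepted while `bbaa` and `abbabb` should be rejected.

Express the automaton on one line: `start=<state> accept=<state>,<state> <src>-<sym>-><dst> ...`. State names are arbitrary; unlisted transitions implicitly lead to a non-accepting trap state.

start=q0 accept=q0 q0-a->q0 q0-b->q1 q1-a->q1 q1-b->q2 q2-a->q2 q2-b->q0

Keep the running count of `b`s modulo 3: each `b` advances along the cycle q0 → q1 → q2 → q0 while other symbols loop. Accept at q0.
3 states suffice.
        a   b  
>* q0   q0  q1 
   q1   q1  q2 
   q2   q2  q0 
(> = start, * = accepting)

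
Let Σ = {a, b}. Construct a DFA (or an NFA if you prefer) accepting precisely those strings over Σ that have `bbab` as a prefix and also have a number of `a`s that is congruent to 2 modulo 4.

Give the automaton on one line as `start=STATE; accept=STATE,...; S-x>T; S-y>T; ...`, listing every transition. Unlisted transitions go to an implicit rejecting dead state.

Handle the two conditions separately and then intersect. The first has 6 states tracking whether the input so far still matches the prefix `bbab`; the second has 4 states tracking the count of `a`s modulo 4. A product state is a pair (one from each), accepting exactly when both do. Equivalent product states are then merged.
With 9 states:
        a   b  
>  S0   S1  S2 
   S1   S1  S1 
   S2   S1  S3 
   S3   S4  S1 
   S4   S1  S5 
   S5   S6  S5 
 * S6   S7  S6 
   S7   S8  S7 
   S8   S5  S8 
(> = start, * = accepting)

start=S0; accept=S6; S0-a>S1; S0-b>S2; S1-a>S1; S1-b>S1; S2-a>S1; S2-b>S3; S3-a>S4; S3-b>S1; S4-a>S1; S4-b>S5; S5-a>S6; S5-b>S5; S6-a>S7; S6-b>S6; S7-a>S8; S7-b>S7; S8-a>S5; S8-b>S8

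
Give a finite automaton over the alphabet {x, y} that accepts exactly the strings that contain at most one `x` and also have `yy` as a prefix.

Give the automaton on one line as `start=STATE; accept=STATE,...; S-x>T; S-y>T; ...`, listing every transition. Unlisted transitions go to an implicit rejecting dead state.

Handle the two conditions separately and then intersect. One (3 states) tracks the count of `x`s, saturating at 2; the other (4 states) tracks whether the input so far still matches the prefix `yy`. Each combined state is a pair, one component from each; accept when both components accept. Equivalent product states are then merged.
A 5-state machine:
        x   y  
>  s0   s1  s2 
   s1   s1  s1 
   s2   s1  s3 
 * s3   s4  s3 
 * s4   s1  s4 
(> = start, * = accepting)

start=s0; accept=s3,s4; s0-x>s1; s0-y>s2; s1-x>s1; s1-y>s1; s2-x>s1; s2-y>s3; s3-x>s4; s3-y>s3; s4-x>s1; s4-y>s4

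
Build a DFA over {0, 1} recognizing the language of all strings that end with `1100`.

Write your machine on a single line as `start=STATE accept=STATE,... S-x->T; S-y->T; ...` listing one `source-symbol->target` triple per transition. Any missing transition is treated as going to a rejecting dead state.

Remember how much of `1100` the current input suffix matches. State s0 means no match yet; s1 means the last symbol is `1`; s2 means the last 2 symbols are `11`; s3 means the last 3 symbols are `110`; s4 means the last 4 symbols are `1100`. Only s4 accepts. On a mismatch, fall back to the longest proper suffix that is still a prefix of `1100`.
5 states suffice.
        0   1  
>  s0   s0  s1 
   s1   s0  s2 
   s2   s3  s2 
   s3   s4  s1 
 * s4   s0  s1 
(> = start, * = accepting)

start=s0; accept=s4; s0-0->s0; s0-1->s1; s1-0->s0; s1-1->s2; s2-0->s3; s2-1->s2; s3-0->s4; s3-1->s1; s4-0->s0; s4-1->s1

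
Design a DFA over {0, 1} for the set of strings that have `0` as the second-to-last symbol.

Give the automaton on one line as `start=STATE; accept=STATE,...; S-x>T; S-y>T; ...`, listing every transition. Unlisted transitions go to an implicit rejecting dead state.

start=q0; accept=q3,q4; q0-0>q1; q0-1>q2; q1-0>q3; q1-1>q4; q2-0>q5; q2-1>q6; q3-0>q3; q3-1>q4; q4-0>q5; q4-1>q6; q5-0>q3; q5-1>q4; q6-0>q5; q6-1>q6

Because acceptance depends on a position counted from the end, the machine has to buffer the most recent 2 symbols. Make each state the string of the last up-to-2 symbols read; on input `x` shift the window left and append `x`. Accept when the buffered window has length 2 and begins with `0`.
7 states suffice.
        0   1  
>  q0   q1  q2 
   q1   q3  q4 
   q2   q5  q6 
 * q3   q3  q4 
 * q4   q5  q6 
   q5   q3  q4 
   q6   q5  q6 
(> = start, * = accepting)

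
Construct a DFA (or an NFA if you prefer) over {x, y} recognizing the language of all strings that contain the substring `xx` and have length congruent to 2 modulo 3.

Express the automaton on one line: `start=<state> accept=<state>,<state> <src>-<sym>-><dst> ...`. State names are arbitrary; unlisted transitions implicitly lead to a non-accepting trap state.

start=S0 accept=S3 S0-x->S1 S0-y->S2 S1-x->S3 S1-y->S4 S2-x->S5 S2-y->S4 S3-x->S6 S3-y->S6 S4-x->S7 S4-y->S0 S5-x->S6 S5-y->S0 S6-x->S8 S6-y->S8 S7-x->S8 S7-y->S2 S8-x->S3 S8-y->S3

Build one automaton per condition and run them in lockstep. One (3 states) tracks whether and how much of `xx` has been seen; the other (3 states) tracks the input length modulo 3. Each combined state is a pair, one component from each; accept when both components accept.
A 9-state machine:
        x   y  
>  S0   S1  S2 
   S1   S3  S4 
   S2   S5  S4 
 * S3   S6  S6 
   S4   S7  S0 
   S5   S6  S0 
   S6   S8  S8 
   S7   S8  S2 
   S8   S3  S3 
(> = start, * = accepting)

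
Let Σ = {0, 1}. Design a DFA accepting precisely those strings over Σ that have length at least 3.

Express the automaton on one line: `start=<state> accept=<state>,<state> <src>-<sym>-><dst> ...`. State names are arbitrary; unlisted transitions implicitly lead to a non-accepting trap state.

start=q0 accept=q3,q4 q0-0->q1 q0-1->q1 q1-0->q2 q1-1->q2 q2-0->q3 q2-1->q3 q3-0->q4 q3-1->q4 q4-0->q4 q4-1->q4

We only need to distinguish lengths 0, 1, …, 3, and '>3'. Chain q0 → q1 → q2 → q3 → q4 on every symbol, with q4 looping. Accepting states: {q3, q4}.
A 5-state machine:
        0   1  
>  q0   q1  q1 
   q1   q2  q2 
   q2   q3  q3 
 * q3   q4  q4 
 * q4   q4  q4 
(> = start, * = accepting)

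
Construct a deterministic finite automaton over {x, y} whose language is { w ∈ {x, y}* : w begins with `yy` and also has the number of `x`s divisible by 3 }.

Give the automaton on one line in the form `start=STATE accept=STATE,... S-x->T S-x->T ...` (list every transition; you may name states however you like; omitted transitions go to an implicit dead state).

Run two small machines in parallel and take their product. The first has 4 states tracking whether the input so far still matches the prefix `yy`; the second has 3 states tracking the count of `x`s modulo 3. A product state is a pair (one from each), accepting exactly when both do. After merging equivalent states the machine shrinks.
        x   y  
>  S0   S1  S2 
   S1   S1  S1 
   S2   S1  S3 
 * S3   S4  S3 
   S4   S5  S4 
   S5   S3  S5 
(> = start, * = accepting)

start=S0 accept=S3 S0-x->S1 S0-y->S2 S1-x->S1 S1-y->S1 S2-x->S1 S2-y->S3 S3-x->S4 S3-y->S3 S4-x->S5 S4-y->S4 S5-x->S3 S5-y->S5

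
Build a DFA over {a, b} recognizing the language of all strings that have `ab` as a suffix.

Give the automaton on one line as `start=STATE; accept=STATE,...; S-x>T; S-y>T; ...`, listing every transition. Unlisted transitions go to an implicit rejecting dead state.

start=s0; accept=s2; s0-a>s1; s0-b>s0; s1-a>s1; s1-b>s2; s2-a>s1; s2-b>s0

Remember how much of `ab` the current input suffix matches. State s0 means no match yet; s1 means the last symbol is `a`; s2 means the last 2 symbols are `ab`. Only s2 accepts. On a mismatch, fall back to the longest proper suffix that is still a prefix of `ab`.
3 states suffice.
        a   b  
>  s0   s1  s0 
   s1   s1  s2 
 * s2   s1  s0 
(> = start, * = accepting)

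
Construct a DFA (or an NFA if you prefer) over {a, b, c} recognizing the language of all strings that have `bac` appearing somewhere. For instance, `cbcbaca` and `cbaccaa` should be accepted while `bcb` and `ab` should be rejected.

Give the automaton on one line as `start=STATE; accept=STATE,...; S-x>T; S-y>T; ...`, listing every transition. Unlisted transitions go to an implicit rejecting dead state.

States q0..q2 record the length of the longest prefix of `bac` that matches the current input suffix. Reaching q3 means `bac` has been seen, and we stay there forever. Accept from q3.
With 4 states:
        a   b   c  
>  q0   q0  q1  q0 
   q1   q2  q1  q0 
   q2   q0  q1  q3 
 * q3   q3  q3  q3 
(> = start, * = accepting)

start=q0; accept=q3; q0-a>q0; q0-b>q1; q0-c>q0; q1-a>q2; q1-b>q1; q1-c>q0; q2-a>q0; q2-b>q1; q2-c>q3; q3-a>q3; q3-b>q3; q3-c>q3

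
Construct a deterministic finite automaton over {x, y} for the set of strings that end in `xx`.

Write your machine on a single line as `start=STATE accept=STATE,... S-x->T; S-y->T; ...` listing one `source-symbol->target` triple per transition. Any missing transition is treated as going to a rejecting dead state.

start=A; accept=C; A-x->B; A-y->A; B-x->C; B-y->A; C-x->C; C-y->A

Let each state record the length of the longest suffix of the input read so far that is also a prefix of `xx`. B means the last symbol is `x`; C means the last 2 symbols are `xx`. Accept only at C, where the string currently ends in `xx`.
       x  y 
>  A   B  A 
   B   C  A 
 * C   C  A 
(> = start, * = accepting)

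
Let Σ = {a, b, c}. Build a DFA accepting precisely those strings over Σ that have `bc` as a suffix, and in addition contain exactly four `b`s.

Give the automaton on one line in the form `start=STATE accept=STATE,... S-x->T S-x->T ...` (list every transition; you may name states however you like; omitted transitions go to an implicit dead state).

start=s0 accept=s6 s0-a->s0 s0-b->s1 s0-c->s0 s1-a->s1 s1-b->s2 s1-c->s1 s2-a->s2 s2-b->s3 s2-c->s2 s3-a->s3 s3-b->s4 s3-c->s3 s4-a->s5 s4-b->s5 s4-c->s6 s5-a->s5 s5-b->s5 s5-c->s5 s6-a->s5 s6-b->s5 s6-c->s5

Run two small machines in parallel and take their product. The first has 3 states tracking how much of the suffix `bc` has currently been matched; the second has 6 states tracking the count of `b`s, saturating at 5. A product state is a pair (one from each), accepting exactly when both do. Equivalent product states are then merged.
A 7-state machine:
        a   b   c  
>  s0   s0  s1  s0 
   s1   s1  s2  s1 
   s2   s2  s3  s2 
   s3   s3  s4  s3 
   s4   s5  s5  s6 
   s5   s5  s5  s5 
 * s6   s5  s5  s5 
(> = start, * = accepting)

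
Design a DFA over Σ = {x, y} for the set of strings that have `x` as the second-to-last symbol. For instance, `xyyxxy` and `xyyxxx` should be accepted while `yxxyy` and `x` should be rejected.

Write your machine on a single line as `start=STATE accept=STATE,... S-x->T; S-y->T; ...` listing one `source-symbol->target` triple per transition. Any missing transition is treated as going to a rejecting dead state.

Because acceptance depends on a position counted from the end, the machine has to buffer the most recent 2 symbols. Make each state the string of the last up-to-2 symbols read; on input `x` shift the window left and append `x`. Accept when the buffered window has length 2 and begins with `x`.
A 7-state machine:
        x   y  
>  q0   q1  q2 
   q1   q3  q4 
   q2   q5  q6 
 * q3   q3  q4 
 * q4   q5  q6 
   q5   q3  q4 
   q6   q5  q6 
(> = start, * = accepting)

start=q0; accept=q3,q4; q0-x->q1; q0-y->q2; q1-x->q3; q1-y->q4; q2-x->q5; q2-y->q6; q3-x->q3; q3-y->q4; q4-x->q5; q4-y->q6; q5-x->q3; q5-y->q4; q6-x->q5; q6-y->q6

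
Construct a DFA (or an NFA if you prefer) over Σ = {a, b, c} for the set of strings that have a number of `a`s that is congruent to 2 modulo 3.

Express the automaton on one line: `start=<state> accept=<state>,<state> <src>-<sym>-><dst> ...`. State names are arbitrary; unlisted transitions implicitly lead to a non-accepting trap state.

start=q0 accept=q2 q0-a->q1 q0-b->q0 q0-c->q0 q1-a->q2 q1-b->q1 q1-c->q1 q2-a->q0 q2-b->q2 q2-c->q2

Keep the running count of `a`s modulo 3: each `a` advances along the cycle q0 → q1 → q2 → q0 while other symbols loop. Accept at q2.
With 3 states:
        a   b   c  
>  q0   q1  q0  q0 
   q1   q2  q1  q1 
 * q2   q0  q2  q2 
(> = start, * = accepting)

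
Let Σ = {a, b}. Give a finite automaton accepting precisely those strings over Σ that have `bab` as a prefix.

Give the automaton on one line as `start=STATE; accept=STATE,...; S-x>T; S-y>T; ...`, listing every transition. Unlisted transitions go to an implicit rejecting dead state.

start=S0; accept=S3; S0-a>S4; S0-b>S1; S1-a>S2; S1-b>S4; S2-a>S4; S2-b>S3; S3-a>S3; S3-b>S3; S4-a>S4; S4-b>S4

Check the first 3 symbols one by one: S0 through S2 record how many have matched `bab` so far; any wrong symbol goes to the dead state S4. After all 3 match we enter the accepting sink S3.
        a   b  
>  S0   S4  S1 
   S1   S2  S4 
   S2   S4  S3 
 * S3   S3  S3 
   S4   S4  S4 
(> = start, * = accepting)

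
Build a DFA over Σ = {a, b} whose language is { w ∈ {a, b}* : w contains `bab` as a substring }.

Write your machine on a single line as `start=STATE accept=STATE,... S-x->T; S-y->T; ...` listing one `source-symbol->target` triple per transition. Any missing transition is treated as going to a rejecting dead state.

States s0..s2 record the length of the longest prefix of `bab` that matches the current input suffix. Reaching s3 means `bab` has been seen, and we stay there forever. Accept from s3.
4 states suffice.
        a   b  
>  s0   s0  s1 
   s1   s2  s1 
   s2   s0  s3 
 * s3   s3  s3 
(> = start, * = accepting)

start=s0; accept=s3; s0-a->s0; s0-b->s1; s1-a->s2; s1-b->s1; s2-a->s0; s2-b->s3; s3-a->s3; s3-b->s3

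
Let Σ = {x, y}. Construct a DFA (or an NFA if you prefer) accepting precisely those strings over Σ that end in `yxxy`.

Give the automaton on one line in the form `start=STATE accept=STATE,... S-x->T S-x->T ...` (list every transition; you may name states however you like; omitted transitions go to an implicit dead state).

Remember how much of `yxxy` the current input suffix matches. State q0 means no match yet; q1 means the last symbol is `y`; q2 means the last 2 symbols are `yx`; q3 means the last 3 symbols are `yxx`; q4 means the last 4 symbols are `yxxy`. Only q4 accepts. On a mismatch, fall back to the longest proper suffix that is still a prefix of `yxxy`.
With 5 states:
        x   y  
>  q0   q0  q1 
   q1   q2  q1 
   q2   q3  q1 
   q3   q0  q4 
 * q4   q2  q1 
(> = start, * = accepting)

start=q0 accept=q4 q0-x->q0 q0-y->q1 q1-x->q2 q1-y->q1 q2-x->q3 q2-y->q1 q3-x->q0 q3-y->q4 q4-x->q2 q4-y->q1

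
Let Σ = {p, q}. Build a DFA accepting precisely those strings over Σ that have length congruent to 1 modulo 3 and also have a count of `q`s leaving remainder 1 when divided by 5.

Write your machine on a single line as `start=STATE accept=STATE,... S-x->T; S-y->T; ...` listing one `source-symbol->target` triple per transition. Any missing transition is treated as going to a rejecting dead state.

start=s0; accept=s2; s0-p->s1; s0-q->s2; s1-p->s3; s1-q->s4; s2-p->s4; s2-q->s5; s3-p->s0; s3-q->s6; s4-p->s6; s4-q->s7; s5-p->s7; s5-q->s8; s6-p->s2; s6-q->s9; s7-p->s9; s7-q->s10; s8-p->s10; s8-q->s11; s9-p->s5; s9-q->s12; s10-p->s12; s10-q->s13; s11-p->s13; s11-q->s3; s12-p->s8; s12-q->s14; s13-p->s14; s13-q->s0; s14-p->s11; s14-q->s1

Run two small machines in parallel and take their product. One (3 states) tracks the input length modulo 3; the other (5 states) tracks the count of `q`s modulo 5. Each combined state is a pair, one component from each; accept when both components accept.
          p    q  
>  s0     s1   s2 
   s1     s3   s4 
 * s2     s4   s5 
   s3     s0   s6 
   s4     s6   s7 
   s5     s7   s8 
   s6     s2   s9 
   s7     s9  s10 
   s8    s10  s11 
   s9     s5  s12 
   s10   s12  s13 
   s11   s13   s3 
   s12    s8  s14 
   s13   s14   s0 
   s14   s11   s1 
(> = start, * = accepting)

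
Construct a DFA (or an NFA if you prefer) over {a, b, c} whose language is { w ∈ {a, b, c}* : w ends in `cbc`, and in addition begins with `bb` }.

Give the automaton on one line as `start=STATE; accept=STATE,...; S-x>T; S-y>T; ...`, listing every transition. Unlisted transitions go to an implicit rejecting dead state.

Handle the two conditions separately and then intersect. The first has 4 states tracking how much of the suffix `cbc` has currently been matched; the second has 4 states tracking whether the input so far still matches the prefix `bb`. A product state is a pair (one from each), accepting exactly when both do.
10 states suffice.
        a   b   c  
>  s0   s1  s2  s3 
   s1   s1  s1  s3 
   s2   s1  s4  s3 
   s3   s1  s5  s3 
   s4   s4  s4  s6 
   s5   s1  s1  s7 
   s6   s4  s8  s6 
   s7   s1  s5  s3 
   s8   s4  s4  s9 
 * s9   s4  s8  s6 
(> = start, * = accepting)

start=s0; accept=s9; s0-a>s1; s0-b>s2; s0-c>s3; s1-a>s1; s1-b>s1; s1-c>s3; s2-a>s1; s2-b>s4; s2-c>s3; s3-a>s1; s3-b>s5; s3-c>s3; s4-a>s4; s4-b>s4; s4-c>s6; s5-a>s1; s5-b>s1; s5-c>s7; s6-a>s4; s6-b>s8; s6-c>s6; s7-a>s1; s7-b>s5; s7-c>s3; s8-a>s4; s8-b>s4; s8-c>s9; s9-a>s4; s9-b>s8; s9-c>s6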